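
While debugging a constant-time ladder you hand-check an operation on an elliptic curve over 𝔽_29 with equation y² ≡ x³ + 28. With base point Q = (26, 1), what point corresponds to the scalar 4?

(10, 10)

Repeated addition: build up to 4Q.
2Q: tangent at (26, 1): λ = (3·26² + 0)/(2·1) ≡ 27/2. 2⁻¹ ≡ 15 (mod 29) since 2·15 = 30 ≡ 1, so λ ≡ 27·15 ≡ 28.
  x = λ² - 26 - 26 = 784 - 52 ≡ 7; y = λ·(26 - 7) - 1 ≡ 9. → (7, 9)
3Q: (7, 9) + (26, 1). λ = (1 - 9)/(26 - 7) ≡ 21/19 mod 29. 19⁻¹ ≡ 26 (mod 29), so λ ≡ 24.
  x = λ² - 7 - 26 = 576 - 33 ≡ 21; y = λ·(7 - 21) - 9 ≡ 3. → (21, 3)
4Q: (21, 3) + (26, 1). λ = (1 - 3)/(26 - 21) ≡ 27/5 mod 29. 5⁻¹ ≡ 6 (mod 29), so λ ≡ 17.
  x = λ² - 21 - 26 = 289 - 47 ≡ 10; y = λ·(21 - 10) - 3 ≡ 10. → (10, 10)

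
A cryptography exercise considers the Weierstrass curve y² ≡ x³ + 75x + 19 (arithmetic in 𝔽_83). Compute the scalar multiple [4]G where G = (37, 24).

Double-and-add on 4 = (100)₂. Start with G = (37, 24) for the leading 1-bit.
double: tangent at (37, 24): λ = (3·37² + 75)/(2·24) ≡ 32/48. 48⁻¹ ≡ 64 (mod 83), so λ ≡ 32·64 ≡ 56.
  x = λ² - 37 - 37 = 3136 - 74 ≡ 74; y = λ·(37 - 74) - 24 ≡ 62. → (74, 62)
double: tangent at (74, 62): λ = (3·74² + 75)/(2·62) ≡ 69/41. 41⁻¹ ≡ 81 (mod 83) since 41·81 = 3321 ≡ 1, so λ ≡ 69·81 ≡ 28.
  x = λ² - 74 - 74 = 784 - 148 ≡ 55; y = λ·(74 - 55) - 62 ≡ 55. → (55, 55)

(55, 55)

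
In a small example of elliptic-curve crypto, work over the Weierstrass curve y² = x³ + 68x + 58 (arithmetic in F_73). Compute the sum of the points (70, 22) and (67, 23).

(70, 22) + (67, 23). λ = (23 - 22)/(67 - 70) ≡ 1/70 mod 73. 70⁻¹ ≡ 24 (mod 73), so λ ≡ 24.
  x = λ² - 70 - 67 = 576 - 137 ≡ 1; y = λ·(70 - 1) - 22 ≡ 28. → (1, 28)

(1, 28)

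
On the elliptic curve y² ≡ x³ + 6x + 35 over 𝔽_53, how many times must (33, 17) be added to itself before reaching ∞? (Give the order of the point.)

2P: tangent at (33, 17): λ = (3·33² + 6)/(2·17) ≡ 40/34. 34⁻¹ ≡ 39 (mod 53), so λ ≡ 40·39 ≡ 23.
  x = λ² - 33 - 33 = 529 - 66 ≡ 39; y = λ·(33 - 39) - 17 ≡ 4. → (39, 4)
3P: (39, 4) + (33, 17). λ = (17 - 4)/(33 - 39) ≡ 13/47 mod 53. 47⁻¹ ≡ 44 (mod 53), so λ ≡ 42.
  x = λ² - 39 - 33 = 1764 - 72 ≡ 49; y = λ·(39 - 49) - 4 ≡ 0. → (49, 0)
4P: (49, 0) + (33, 17). λ = (17 - 0)/(33 - 49) ≡ 17/37 mod 53. 37⁻¹ ≡ 43 (mod 53) since 37·43 = 1591 ≡ 1, so λ ≡ 42.
  x = λ² - 49 - 33 = 1764 - 82 ≡ 39; y = λ·(49 - 39) - 0 ≡ 49. → (39, 49)
5P: (39, 49) + (33, 17). λ = (17 - 49)/(33 - 39) ≡ 21/47 mod 53. 47⁻¹ ≡ 44 (mod 53), so λ ≡ 23.
  x = λ² - 39 - 33 = 529 - 72 ≡ 33; y = λ·(39 - 33) - 49 ≡ 36. → (33, 36)
6P: (33, 36) + (33, 17): same x and y₁ ≡ -y₂, so the sum is ∞.
6P = ∞, so the order is 6.

6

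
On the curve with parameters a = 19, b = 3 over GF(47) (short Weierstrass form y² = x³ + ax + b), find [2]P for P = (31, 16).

tangent at (31, 16): λ = (3·31² + 19)/(2·16) ≡ 35/32. 32⁻¹ ≡ 25 (mod 47), so λ ≡ 35·25 ≡ 29.
  x = λ² - 31 - 31 = 841 - 62 ≡ 27; y = λ·(31 - 27) - 16 ≡ 6. → (27, 6)

(27, 6)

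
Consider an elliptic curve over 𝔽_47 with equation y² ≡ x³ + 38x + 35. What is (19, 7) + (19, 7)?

(21, 41)

tangent at (19, 7): λ = (3·19² + 38)/(2·7) ≡ 40/14. 14⁻¹ ≡ 37 (mod 47) since 14·37 = 518 ≡ 1, so λ ≡ 40·37 ≡ 23.
  x = λ² - 19 - 19 = 529 - 38 ≡ 21; y = λ·(19 - 21) - 7 ≡ 41. → (21, 41)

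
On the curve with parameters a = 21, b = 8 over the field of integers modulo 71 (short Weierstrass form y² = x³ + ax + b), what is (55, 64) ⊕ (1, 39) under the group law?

(69, 61)

(55, 64) + (1, 39). λ = (39 - 64)/(1 - 55) ≡ 46/17 mod 71. 17⁻¹ ≡ 46 (mod 71), so λ ≡ 57.
  x = λ² - 55 - 1 = 3249 - 56 ≡ 69; y = λ·(55 - 69) - 64 ≡ 61. → (69, 61)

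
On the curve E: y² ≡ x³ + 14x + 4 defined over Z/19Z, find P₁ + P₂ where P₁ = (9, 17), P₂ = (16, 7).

(10, 17)

(9, 17) + (16, 7). λ = (7 - 17)/(16 - 9) ≡ 9/7 mod 19. 7⁻¹ ≡ 11 (mod 19) since 7·11 = 77 ≡ 1, so λ ≡ 4.
  x = λ² - 9 - 16 = 16 - 25 ≡ 10; y = λ·(9 - 10) - 17 ≡ 17. → (10, 17)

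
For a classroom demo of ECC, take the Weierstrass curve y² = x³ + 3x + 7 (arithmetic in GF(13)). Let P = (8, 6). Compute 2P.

(10, 7)

tangent at (8, 6): λ = (3·8² + 3)/(2·6) ≡ 0/12. 12⁻¹ ≡ 12 (mod 13), so λ ≡ 0·12 ≡ 0.
  x = λ² - 8 - 8 = 0 - 16 ≡ 10; y = λ·(8 - 10) - 6 ≡ 7. → (10, 7)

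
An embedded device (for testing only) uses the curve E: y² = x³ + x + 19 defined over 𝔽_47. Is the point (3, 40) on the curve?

yes

y² = 40² ≡ 2; x³ + 1x + 19 = 49 ≡ 2 (mod 47). 2 = 2.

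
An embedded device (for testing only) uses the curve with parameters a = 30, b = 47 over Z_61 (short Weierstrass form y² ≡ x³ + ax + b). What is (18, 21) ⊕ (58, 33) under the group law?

(4, 32)

(18, 21) + (58, 33). λ = (33 - 21)/(58 - 18) ≡ 12/40 mod 61. 40⁻¹ ≡ 29 (mod 61), so λ ≡ 43.
  x = λ² - 18 - 58 = 1849 - 76 ≡ 4; y = λ·(18 - 4) - 21 ≡ 32. → (4, 32)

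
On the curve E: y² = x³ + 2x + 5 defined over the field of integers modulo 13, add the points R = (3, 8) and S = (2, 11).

(3, 8) + (2, 11). λ = (11 - 8)/(2 - 3) ≡ 3/12 mod 13. 12⁻¹ ≡ 12 (mod 13), so λ ≡ 10.
  x = λ² - 3 - 2 = 100 - 5 ≡ 4; y = λ·(3 - 4) - 8 ≡ 8. → (4, 8)

(4, 8)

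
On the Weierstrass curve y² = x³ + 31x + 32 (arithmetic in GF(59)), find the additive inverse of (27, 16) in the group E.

(27, 43)

-(27, 16) = (27, -16 mod 59) = (27, 43).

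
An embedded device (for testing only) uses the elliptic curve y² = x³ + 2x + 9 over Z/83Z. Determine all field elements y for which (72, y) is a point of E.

x³ + 2x + 9 = 373401 ≡ 67 (mod 83).
67 is a non-residue mod 83; no y exists.

none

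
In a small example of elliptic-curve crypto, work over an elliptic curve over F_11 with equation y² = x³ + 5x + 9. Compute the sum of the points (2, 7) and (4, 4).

(2, 7) + (4, 4). λ = (4 - 7)/(4 - 2) ≡ 8/2 mod 11. 2⁻¹ ≡ 6 (mod 11), so λ ≡ 4.
  x = λ² - 2 - 4 = 16 - 6 ≡ 10; y = λ·(2 - 10) - 7 ≡ 5. → (10, 5)

(10, 5)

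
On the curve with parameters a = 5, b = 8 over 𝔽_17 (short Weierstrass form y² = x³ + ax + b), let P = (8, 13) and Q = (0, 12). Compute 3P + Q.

First 3P:
Repeated addition: build up to 3P.
2P: tangent at (8, 13): λ = (3·8² + 5)/(2·13) ≡ 10/9. 9⁻¹ ≡ 2 (mod 17), so λ ≡ 10·2 ≡ 3.
  x = λ² - 8 - 8 = 9 - 16 ≡ 10; y = λ·(8 - 10) - 13 ≡ 15. → (10, 15)
3P: (10, 15) + (8, 13). λ = (13 - 15)/(8 - 10) ≡ 15/15 mod 17. 15⁻¹ ≡ 8 (mod 17) since 15·8 = 120 ≡ 1, so λ ≡ 1.
  x = λ² - 10 - 8 = 1 - 18 ≡ 0; y = λ·(10 - 0) - 15 ≡ 12. → (0, 12)
3P = (0, 12).
Finally 3P + Q:
tangent at (0, 12): λ = (3·0² + 5)/(2·12) ≡ 5/7. 7⁻¹ ≡ 5 (mod 17), so λ ≡ 5·5 ≡ 8.
  x = λ² - 0 - 0 = 64 - 0 ≡ 13; y = λ·(0 - 13) - 12 ≡ 3. → (13, 3)

(13, 3)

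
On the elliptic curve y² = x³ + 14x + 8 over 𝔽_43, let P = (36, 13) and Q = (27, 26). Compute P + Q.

(36, 13) + (27, 26). λ = (26 - 13)/(27 - 36) ≡ 13/34 mod 43. 34⁻¹ ≡ 19 (mod 43) since 34·19 = 646 ≡ 1, so λ ≡ 32.
  x = λ² - 36 - 27 = 1024 - 63 ≡ 15; y = λ·(36 - 15) - 13 ≡ 14. → (15, 14)

(15, 14)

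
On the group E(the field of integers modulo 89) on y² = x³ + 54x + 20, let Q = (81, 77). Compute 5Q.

(82, 79)

Double-and-add on 5 = (101)₂. Start with Q = (81, 77) for the leading 1-bit.
double: tangent at (81, 77): λ = (3·81² + 54)/(2·77) ≡ 68/65. 65⁻¹ ≡ 63 (mod 89) since 65·63 = 4095 ≡ 1, so λ ≡ 68·63 ≡ 12.
  x = λ² - 81 - 81 = 144 - 162 ≡ 71; y = λ·(81 - 71) - 77 ≡ 43. → (71, 43)
double: tangent at (71, 43): λ = (3·71² + 54)/(2·43) ≡ 47/86. 86⁻¹ ≡ 59 (mod 89) since 86·59 = 5074 ≡ 1, so λ ≡ 47·59 ≡ 14.
  x = λ² - 71 - 71 = 196 - 142 ≡ 54; y = λ·(71 - 54) - 43 ≡ 17. → (54, 17)
add Q: (54, 17) + (81, 77). λ = (77 - 17)/(81 - 54) ≡ 60/27 mod 89. 27⁻¹ ≡ 33 (mod 89), so λ ≡ 22.
  x = λ² - 54 - 81 = 484 - 135 ≡ 82; y = λ·(54 - 82) - 17 ≡ 79. → (82, 79)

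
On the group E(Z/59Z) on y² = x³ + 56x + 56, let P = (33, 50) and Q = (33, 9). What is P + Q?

O

The two points share x = 33 and their y-coordinates satisfy 50 + 9 ≡ 0 (mod 59), so they are inverses. Their sum is O.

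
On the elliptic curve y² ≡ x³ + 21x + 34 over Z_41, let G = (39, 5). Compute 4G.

Repeated addition: build up to 4G.
2G: tangent at (39, 5): λ = (3·39² + 21)/(2·5) ≡ 33/10. 10⁻¹ ≡ 37 (mod 41), so λ ≡ 33·37 ≡ 32.
  x = λ² - 39 - 39 = 1024 - 78 ≡ 3; y = λ·(39 - 3) - 5 ≡ 40. → (3, 40)
3G: (3, 40) + (39, 5). λ = (5 - 40)/(39 - 3) ≡ 6/36 mod 41. 36⁻¹ ≡ 8 (mod 41) since 36·8 = 288 ≡ 1, so λ ≡ 7.
  x = λ² - 3 - 39 = 49 - 42 ≡ 7; y = λ·(3 - 7) - 40 ≡ 14. → (7, 14)
4G: (7, 14) + (39, 5). λ = (5 - 14)/(39 - 7) ≡ 32/32 mod 41. 32⁻¹ ≡ 9 (mod 41) since 32·9 = 288 ≡ 1, so λ ≡ 1.
  x = λ² - 7 - 39 = 1 - 46 ≡ 37; y = λ·(7 - 37) - 14 ≡ 38. → (37, 38)

(37, 38)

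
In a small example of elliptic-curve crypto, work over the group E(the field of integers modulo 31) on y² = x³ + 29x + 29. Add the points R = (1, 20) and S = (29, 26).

(1, 20) + (29, 26). λ = (26 - 20)/(29 - 1) ≡ 6/28 mod 31. 28⁻¹ ≡ 10 (mod 31) since 28·10 = 280 ≡ 1, so λ ≡ 29.
  x = λ² - 1 - 29 = 841 - 30 ≡ 5; y = λ·(1 - 5) - 20 ≡ 19. → (5, 19)

(5, 19)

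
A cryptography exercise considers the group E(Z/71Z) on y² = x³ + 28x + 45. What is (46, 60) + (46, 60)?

tangent at (46, 60): λ = (3·46² + 28)/(2·60) ≡ 57/49. 49⁻¹ ≡ 29 (mod 71), so λ ≡ 57·29 ≡ 20.
  x = λ² - 46 - 46 = 400 - 92 ≡ 24; y = λ·(46 - 24) - 60 ≡ 25. → (24, 25)

(24, 25)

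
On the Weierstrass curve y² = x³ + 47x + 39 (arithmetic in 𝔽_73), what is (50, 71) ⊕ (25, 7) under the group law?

(16, 54)

(50, 71) + (25, 7). λ = (7 - 71)/(25 - 50) ≡ 9/48 mod 73. 48⁻¹ ≡ 35 (mod 73), so λ ≡ 23.
  x = λ² - 50 - 25 = 529 - 75 ≡ 16; y = λ·(50 - 16) - 71 ≡ 54. → (16, 54)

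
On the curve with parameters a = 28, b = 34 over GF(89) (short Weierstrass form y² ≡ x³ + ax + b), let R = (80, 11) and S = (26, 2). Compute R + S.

(80, 11) + (26, 2). λ = (2 - 11)/(26 - 80) ≡ 80/35 mod 89. 35⁻¹ ≡ 28 (mod 89), so λ ≡ 15.
  x = λ² - 80 - 26 = 225 - 106 ≡ 30; y = λ·(80 - 30) - 11 ≡ 27. → (30, 27)

(30, 27)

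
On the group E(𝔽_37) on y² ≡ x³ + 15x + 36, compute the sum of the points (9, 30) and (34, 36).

(9, 30) + (34, 36). λ = (36 - 30)/(34 - 9) ≡ 6/25 mod 37. 25⁻¹ ≡ 3 (mod 37) since 25·3 = 75 ≡ 1, so λ ≡ 18.
  x = λ² - 9 - 34 = 324 - 43 ≡ 22; y = λ·(9 - 22) - 30 ≡ 32. → (22, 32)

(22, 32)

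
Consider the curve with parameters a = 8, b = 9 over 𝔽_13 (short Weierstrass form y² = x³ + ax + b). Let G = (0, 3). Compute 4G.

Repeated addition: build up to 4G.
2G: tangent at (0, 3): λ = (3·0² + 8)/(2·3) ≡ 8/6. 6⁻¹ ≡ 11 (mod 13) since 6·11 = 66 ≡ 1, so λ ≡ 8·11 ≡ 10.
  x = λ² - 0 - 0 = 100 - 0 ≡ 9; y = λ·(0 - 9) - 3 ≡ 11. → (9, 11)
3G: (9, 11) + (0, 3). λ = (3 - 11)/(0 - 9) ≡ 5/4 mod 13. 4⁻¹ ≡ 10 (mod 13), so λ ≡ 11.
  x = λ² - 9 - 0 = 121 - 9 ≡ 8; y = λ·(9 - 8) - 11 ≡ 0. → (8, 0)
4G: (8, 0) + (0, 3). λ = (3 - 0)/(0 - 8) ≡ 3/5 mod 13. 5⁻¹ ≡ 8 (mod 13), so λ ≡ 11.
  x = λ² - 8 - 0 = 121 - 8 ≡ 9; y = λ·(8 - 9) - 0 ≡ 2. → (9, 2)

(9, 2)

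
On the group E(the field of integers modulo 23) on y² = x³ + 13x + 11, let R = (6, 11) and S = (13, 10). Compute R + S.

(6, 11) + (13, 10). λ = (10 - 11)/(13 - 6) ≡ 22/7 mod 23. 7⁻¹ ≡ 10 (mod 23), so λ ≡ 13.
  x = λ² - 6 - 13 = 169 - 19 ≡ 12; y = λ·(6 - 12) - 11 ≡ 3. → (12, 3)

(12, 3)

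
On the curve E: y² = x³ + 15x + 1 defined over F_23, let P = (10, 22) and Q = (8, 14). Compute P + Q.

(10, 22) + (8, 14). λ = (14 - 22)/(8 - 10) ≡ 15/21 mod 23. 21⁻¹ ≡ 11 (mod 23), so λ ≡ 4.
  x = λ² - 10 - 8 = 16 - 18 ≡ 21; y = λ·(10 - 21) - 22 ≡ 3. → (21, 3)

(21, 3)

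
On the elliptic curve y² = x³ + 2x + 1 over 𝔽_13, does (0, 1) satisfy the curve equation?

y² = 1² ≡ 1; x³ + 2x + 1 = 1 ≡ 1 (mod 13). 1 = 1.

yes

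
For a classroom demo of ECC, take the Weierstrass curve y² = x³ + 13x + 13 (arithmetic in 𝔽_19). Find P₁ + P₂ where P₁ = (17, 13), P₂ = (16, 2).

(17, 13) + (16, 2). λ = (2 - 13)/(16 - 17) ≡ 8/18 mod 19. 18⁻¹ ≡ 18 (mod 19), so λ ≡ 11.
  x = λ² - 17 - 16 = 121 - 33 ≡ 12; y = λ·(17 - 12) - 13 ≡ 4. → (12, 4)

(12, 4)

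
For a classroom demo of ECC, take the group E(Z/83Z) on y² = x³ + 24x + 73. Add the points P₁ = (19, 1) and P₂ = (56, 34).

(19, 1) + (56, 34). λ = (34 - 1)/(56 - 19) ≡ 33/37 mod 83. 37⁻¹ ≡ 9 (mod 83) since 37·9 = 333 ≡ 1, so λ ≡ 48.
  x = λ² - 19 - 56 = 2304 - 75 ≡ 71; y = λ·(19 - 71) - 1 ≡ 76. → (71, 76)

(71, 76)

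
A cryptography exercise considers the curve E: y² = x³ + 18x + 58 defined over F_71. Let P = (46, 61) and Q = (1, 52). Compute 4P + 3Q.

(5, 29)

First 4P:
Double-and-add on 4 = (100)₂. Start with P = (46, 61) for the leading 1-bit.
double: tangent at (46, 61): λ = (3·46² + 18)/(2·61) ≡ 47/51. 51⁻¹ ≡ 39 (mod 71) since 51·39 = 1989 ≡ 1, so λ ≡ 47·39 ≡ 58.
  x = λ² - 46 - 46 = 3364 - 92 ≡ 6; y = λ·(46 - 6) - 61 ≡ 58. → (6, 58)
double: tangent at (6, 58): λ = (3·6² + 18)/(2·58) ≡ 55/45. 45⁻¹ ≡ 30 (mod 71), so λ ≡ 55·30 ≡ 17.
  x = λ² - 6 - 6 = 289 - 12 ≡ 64; y = λ·(6 - 64) - 58 ≡ 21. → (64, 21)
4P = (64, 21).
Next 3Q:
Repeated addition: build up to 3Q.
2Q: tangent at (1, 52): λ = (3·1² + 18)/(2·52) ≡ 21/33. 33⁻¹ ≡ 28 (mod 71), so λ ≡ 21·28 ≡ 20.
  x = λ² - 1 - 1 = 400 - 2 ≡ 43; y = λ·(1 - 43) - 52 ≡ 31. → (43, 31)
3Q: (43, 31) + (1, 52). λ = (52 - 31)/(1 - 43) ≡ 21/29 mod 71. 29⁻¹ ≡ 49 (mod 71) since 29·49 = 1421 ≡ 1, so λ ≡ 35.
  x = λ² - 43 - 1 = 1225 - 44 ≡ 45; y = λ·(43 - 45) - 31 ≡ 41. → (45, 41)
3Q = (45, 41).
Finally 4P + 3Q:
(64, 21) + (45, 41). λ = (41 - 21)/(45 - 64) ≡ 20/52 mod 71. 52⁻¹ ≡ 56 (mod 71) since 52·56 = 2912 ≡ 1, so λ ≡ 55.
  x = λ² - 64 - 45 = 3025 - 109 ≡ 5; y = λ·(64 - 5) - 21 ≡ 29. → (5, 29)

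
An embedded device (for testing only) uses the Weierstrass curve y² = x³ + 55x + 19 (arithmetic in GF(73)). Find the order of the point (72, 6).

3

2P: tangent at (72, 6): λ = (3·72² + 55)/(2·6) ≡ 58/12. 12⁻¹ ≡ 67 (mod 73) since 12·67 = 804 ≡ 1, so λ ≡ 58·67 ≡ 17.
  x = λ² - 72 - 72 = 289 - 144 ≡ 72; y = λ·(72 - 72) - 6 ≡ 67. → (72, 67)
3P: (72, 67) + (72, 6): same x and y₁ ≡ -y₂, so the sum is O.
3P = O, so the order is 3.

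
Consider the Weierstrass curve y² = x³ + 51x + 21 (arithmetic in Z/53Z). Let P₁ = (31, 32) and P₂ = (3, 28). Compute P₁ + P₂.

(32, 36)

(31, 32) + (3, 28). λ = (28 - 32)/(3 - 31) ≡ 49/25 mod 53. 25⁻¹ ≡ 17 (mod 53), so λ ≡ 38.
  x = λ² - 31 - 3 = 1444 - 34 ≡ 32; y = λ·(31 - 32) - 32 ≡ 36. → (32, 36)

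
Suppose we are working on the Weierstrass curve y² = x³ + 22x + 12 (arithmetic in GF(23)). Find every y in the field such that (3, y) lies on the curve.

x³ + 22x + 12 = 105 ≡ 13 (mod 23).
Square roots of 13 mod 23: 6 and 17 (since 6² = 36 ≡ 13).

6, 17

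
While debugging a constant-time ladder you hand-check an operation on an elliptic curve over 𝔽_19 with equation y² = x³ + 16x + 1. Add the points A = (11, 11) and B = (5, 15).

(14, 10)

(11, 11) + (5, 15). λ = (15 - 11)/(5 - 11) ≡ 4/13 mod 19. 13⁻¹ ≡ 3 (mod 19) since 13·3 = 39 ≡ 1, so λ ≡ 12.
  x = λ² - 11 - 5 = 144 - 16 ≡ 14; y = λ·(11 - 14) - 11 ≡ 10. → (14, 10)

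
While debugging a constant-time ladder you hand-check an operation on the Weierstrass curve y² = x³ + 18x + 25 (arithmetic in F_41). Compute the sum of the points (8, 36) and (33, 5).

(10, 37)

(8, 36) + (33, 5). λ = (5 - 36)/(33 - 8) ≡ 10/25 mod 41. 25⁻¹ ≡ 23 (mod 41), so λ ≡ 25.
  x = λ² - 8 - 33 = 625 - 41 ≡ 10; y = λ·(8 - 10) - 36 ≡ 37. → (10, 37)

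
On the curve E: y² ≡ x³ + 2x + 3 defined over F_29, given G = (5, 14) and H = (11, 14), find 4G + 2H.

First 4G:
Repeated addition: build up to 4G.
2G: tangent at (5, 14): λ = (3·5² + 2)/(2·14) ≡ 19/28. 28⁻¹ ≡ 28 (mod 29) since 28·28 = 784 ≡ 1, so λ ≡ 19·28 ≡ 10.
  x = λ² - 5 - 5 = 100 - 10 ≡ 3; y = λ·(5 - 3) - 14 ≡ 6. → (3, 6)
3G: (3, 6) + (5, 14). λ = (14 - 6)/(5 - 3) ≡ 8/2 mod 29. 2⁻¹ ≡ 15 (mod 29) since 2·15 = 30 ≡ 1, so λ ≡ 4.
  x = λ² - 3 - 5 = 16 - 8 ≡ 8; y = λ·(3 - 8) - 6 ≡ 3. → (8, 3)
4G: (8, 3) + (5, 14). λ = (14 - 3)/(5 - 8) ≡ 11/26 mod 29. 26⁻¹ ≡ 19 (mod 29), so λ ≡ 6.
  x = λ² - 8 - 5 = 36 - 13 ≡ 23; y = λ·(8 - 23) - 3 ≡ 23. → (23, 23)
4G = (23, 23).
Next 2H:
Repeated addition: build up to 2H.
2H: tangent at (11, 14): λ = (3·11² + 2)/(2·14) ≡ 17/28. 28⁻¹ ≡ 28 (mod 29), so λ ≡ 17·28 ≡ 12.
  x = λ² - 11 - 11 = 144 - 22 ≡ 6; y = λ·(11 - 6) - 14 ≡ 17. → (6, 17)
2H = (6, 17).
Finally 4G + 2H:
(23, 23) + (6, 17). λ = (17 - 23)/(6 - 23) ≡ 23/12 mod 29. 12⁻¹ ≡ 17 (mod 29), so λ ≡ 14.
  x = λ² - 23 - 6 = 196 - 29 ≡ 22; y = λ·(23 - 22) - 23 ≡ 20. → (22, 20)

(22, 20)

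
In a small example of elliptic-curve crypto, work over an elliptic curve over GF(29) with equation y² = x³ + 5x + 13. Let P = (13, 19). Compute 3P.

(27, 13)

Repeated addition: build up to 3P.
2P: tangent at (13, 19): λ = (3·13² + 5)/(2·19) ≡ 19/9. 9⁻¹ ≡ 13 (mod 29), so λ ≡ 19·13 ≡ 15.
  x = λ² - 13 - 13 = 225 - 26 ≡ 25; y = λ·(13 - 25) - 19 ≡ 4. → (25, 4)
3P: (25, 4) + (13, 19). λ = (19 - 4)/(13 - 25) ≡ 15/17 mod 29. 17⁻¹ ≡ 12 (mod 29), so λ ≡ 6.
  x = λ² - 25 - 13 = 36 - 38 ≡ 27; y = λ·(25 - 27) - 4 ≡ 13. → (27, 13)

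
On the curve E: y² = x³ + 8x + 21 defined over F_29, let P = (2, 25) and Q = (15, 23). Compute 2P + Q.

(6, 13)

First 2P:
Repeated addition: build up to 2P.
2P: tangent at (2, 25): λ = (3·2² + 8)/(2·25) ≡ 20/21. 21⁻¹ ≡ 18 (mod 29), so λ ≡ 20·18 ≡ 12.
  x = λ² - 2 - 2 = 144 - 4 ≡ 24; y = λ·(2 - 24) - 25 ≡ 1. → (24, 1)
2P = (24, 1).
Finally 2P + Q:
(24, 1) + (15, 23). λ = (23 - 1)/(15 - 24) ≡ 22/20 mod 29. 20⁻¹ ≡ 16 (mod 29) since 20·16 = 320 ≡ 1, so λ ≡ 4.
  x = λ² - 24 - 15 = 16 - 39 ≡ 6; y = λ·(24 - 6) - 1 ≡ 13. → (6, 13)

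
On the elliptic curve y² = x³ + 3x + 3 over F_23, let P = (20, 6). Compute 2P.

tangent at (20, 6): λ = (3·20² + 3)/(2·6) ≡ 7/12. 12⁻¹ ≡ 2 (mod 23), so λ ≡ 7·2 ≡ 14.
  x = λ² - 20 - 20 = 196 - 40 ≡ 18; y = λ·(20 - 18) - 6 ≡ 22. → (18, 22)

(18, 22)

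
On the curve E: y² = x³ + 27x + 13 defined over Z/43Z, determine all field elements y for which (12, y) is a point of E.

1, 42

x³ + 27x + 13 = 2065 ≡ 1 (mod 43).
Square roots of 1 mod 43: 1 and 42 (since 1² = 1 ≡ 1).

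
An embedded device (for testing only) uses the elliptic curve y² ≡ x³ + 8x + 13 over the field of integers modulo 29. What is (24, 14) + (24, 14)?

(26, 7)

tangent at (24, 14): λ = (3·24² + 8)/(2·14) ≡ 25/28. 28⁻¹ ≡ 28 (mod 29) since 28·28 = 784 ≡ 1, so λ ≡ 25·28 ≡ 4.
  x = λ² - 24 - 24 = 16 - 48 ≡ 26; y = λ·(24 - 26) - 14 ≡ 7. → (26, 7)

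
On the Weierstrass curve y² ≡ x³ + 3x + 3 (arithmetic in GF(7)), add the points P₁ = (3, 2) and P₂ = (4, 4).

(3, 2) + (4, 4). λ = (4 - 2)/(4 - 3) ≡ 2/1 mod 7. 1⁻¹ ≡ 1 (mod 7), so λ ≡ 2.
  x = λ² - 3 - 4 = 4 - 7 ≡ 4; y = λ·(3 - 4) - 2 ≡ 3. → (4, 3)

(4, 3)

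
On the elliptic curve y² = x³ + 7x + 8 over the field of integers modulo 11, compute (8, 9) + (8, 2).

O

The two points share x = 8 and their y-coordinates satisfy 9 + 2 ≡ 0 (mod 11), so they are inverses. Their sum is 𝒪.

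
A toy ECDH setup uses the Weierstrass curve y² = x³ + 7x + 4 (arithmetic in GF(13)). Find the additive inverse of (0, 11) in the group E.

(0, 2)

-(0, 11) = (0, -11 mod 13) = (0, 2).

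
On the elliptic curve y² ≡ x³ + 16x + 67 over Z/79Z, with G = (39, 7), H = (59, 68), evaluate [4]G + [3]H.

(74, 40)

First 4G:
Double-and-add on 4 = (100)₂. Start with G = (39, 7) for the leading 1-bit.
double: tangent at (39, 7): λ = (3·39² + 16)/(2·7) ≡ 76/14. 14⁻¹ ≡ 17 (mod 79), so λ ≡ 76·17 ≡ 28.
  x = λ² - 39 - 39 = 784 - 78 ≡ 74; y = λ·(39 - 74) - 7 ≡ 40. → (74, 40)
double: tangent at (74, 40): λ = (3·74² + 16)/(2·40) ≡ 12/1. 1⁻¹ ≡ 1 (mod 79), so λ ≡ 12·1 ≡ 12.
  x = λ² - 74 - 74 = 144 - 148 ≡ 75; y = λ·(74 - 75) - 40 ≡ 27. → (75, 27)
4G = (75, 27).
Next 3H:
Repeated addition: build up to 3H.
2H: tangent at (59, 68): λ = (3·59² + 16)/(2·68) ≡ 31/57. 57⁻¹ ≡ 61 (mod 79), so λ ≡ 31·61 ≡ 74.
  x = λ² - 59 - 59 = 5476 - 118 ≡ 65; y = λ·(59 - 65) - 68 ≡ 41. → (65, 41)
3H: (65, 41) + (59, 68). λ = (68 - 41)/(59 - 65) ≡ 27/73 mod 79. 73⁻¹ ≡ 13 (mod 79) since 73·13 = 949 ≡ 1, so λ ≡ 35.
  x = λ² - 65 - 59 = 1225 - 124 ≡ 74; y = λ·(65 - 74) - 41 ≡ 39. → (74, 39)
3H = (74, 39).
Finally 4G + 3H:
(75, 27) + (74, 39). λ = (39 - 27)/(74 - 75) ≡ 12/78 mod 79. 78⁻¹ ≡ 78 (mod 79), so λ ≡ 67.
  x = λ² - 75 - 74 = 4489 - 149 ≡ 74; y = λ·(75 - 74) - 27 ≡ 40. → (74, 40)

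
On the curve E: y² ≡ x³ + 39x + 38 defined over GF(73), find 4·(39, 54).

Write G = (39, 54).
Repeated addition: build up to 4G.
2G: tangent at (39, 54): λ = (3·39² + 39)/(2·54) ≡ 3/35. 35⁻¹ ≡ 48 (mod 73), so λ ≡ 3·48 ≡ 71.
  x = λ² - 39 - 39 = 5041 - 78 ≡ 72; y = λ·(39 - 72) - 54 ≡ 12. → (72, 12)
3G: (72, 12) + (39, 54). λ = (54 - 12)/(39 - 72) ≡ 42/40 mod 73. 40⁻¹ ≡ 42 (mod 73), so λ ≡ 12.
  x = λ² - 72 - 39 = 144 - 111 ≡ 33; y = λ·(72 - 33) - 12 ≡ 18. → (33, 18)
4G: (33, 18) + (39, 54). λ = (54 - 18)/(39 - 33) ≡ 36/6 mod 73. 6⁻¹ ≡ 61 (mod 73), so λ ≡ 6.
  x = λ² - 33 - 39 = 36 - 72 ≡ 37; y = λ·(33 - 37) - 18 ≡ 31. → (37, 31)

(37, 31)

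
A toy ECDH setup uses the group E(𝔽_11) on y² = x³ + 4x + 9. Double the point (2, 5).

(10, 2)

tangent at (2, 5): λ = (3·2² + 4)/(2·5) ≡ 5/10. 10⁻¹ ≡ 10 (mod 11) since 10·10 = 100 ≡ 1, so λ ≡ 5·10 ≡ 6.
  x = λ² - 2 - 2 = 36 - 4 ≡ 10; y = λ·(2 - 10) - 5 ≡ 2. → (10, 2)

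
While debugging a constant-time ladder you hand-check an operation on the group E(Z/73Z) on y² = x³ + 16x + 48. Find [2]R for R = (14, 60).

(43, 69)

tangent at (14, 60): λ = (3·14² + 16)/(2·60) ≡ 20/47. 47⁻¹ ≡ 14 (mod 73) since 47·14 = 658 ≡ 1, so λ ≡ 20·14 ≡ 61.
  x = λ² - 14 - 14 = 3721 - 28 ≡ 43; y = λ·(14 - 43) - 60 ≡ 69. → (43, 69)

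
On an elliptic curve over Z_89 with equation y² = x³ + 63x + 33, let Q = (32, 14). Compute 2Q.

tangent at (32, 14): λ = (3·32² + 63)/(2·14) ≡ 20/28. 28⁻¹ ≡ 35 (mod 89) since 28·35 = 980 ≡ 1, so λ ≡ 20·35 ≡ 77.
  x = λ² - 32 - 32 = 5929 - 64 ≡ 80; y = λ·(32 - 80) - 14 ≡ 28. → (80, 28)

(80, 28)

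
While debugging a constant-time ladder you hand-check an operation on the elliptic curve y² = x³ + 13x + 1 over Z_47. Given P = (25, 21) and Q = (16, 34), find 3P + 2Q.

(41, 41)

First 3P:
Repeated addition: build up to 3P.
2P: tangent at (25, 21): λ = (3·25² + 13)/(2·21) ≡ 8/42. 42⁻¹ ≡ 28 (mod 47), so λ ≡ 8·28 ≡ 36.
  x = λ² - 25 - 25 = 1296 - 50 ≡ 24; y = λ·(25 - 24) - 21 ≡ 15. → (24, 15)
3P: (24, 15) + (25, 21). λ = (21 - 15)/(25 - 24) ≡ 6/1 mod 47. 1⁻¹ ≡ 1 (mod 47) since 1·1 = 1 ≡ 1, so λ ≡ 6.
  x = λ² - 24 - 25 = 36 - 49 ≡ 34; y = λ·(24 - 34) - 15 ≡ 19. → (34, 19)
3P = (34, 19).
Next 2Q:
Repeated addition: build up to 2Q.
2Q: tangent at (16, 34): λ = (3·16² + 13)/(2·34) ≡ 29/21. 21⁻¹ ≡ 9 (mod 47), so λ ≡ 29·9 ≡ 26.
  x = λ² - 16 - 16 = 676 - 32 ≡ 33; y = λ·(16 - 33) - 34 ≡ 41. → (33, 41)
2Q = (33, 41).
Finally 3P + 2Q:
(34, 19) + (33, 41). λ = (41 - 19)/(33 - 34) ≡ 22/46 mod 47. 46⁻¹ ≡ 46 (mod 47) since 46·46 = 2116 ≡ 1, so λ ≡ 25.
  x = λ² - 34 - 33 = 625 - 67 ≡ 41; y = λ·(34 - 41) - 19 ≡ 41. → (41, 41)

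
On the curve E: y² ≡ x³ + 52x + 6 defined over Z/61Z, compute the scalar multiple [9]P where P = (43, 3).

(7, 15)

Repeated addition: build up to 9P.
2P: tangent at (43, 3): λ = (3·43² + 52)/(2·3) ≡ 48/6. 6⁻¹ ≡ 51 (mod 61) since 6·51 = 306 ≡ 1, so λ ≡ 48·51 ≡ 8.
  x = λ² - 43 - 43 = 64 - 86 ≡ 39; y = λ·(43 - 39) - 3 ≡ 29. → (39, 29)
3P: (39, 29) + (43, 3). λ = (3 - 29)/(43 - 39) ≡ 35/4 mod 61. 4⁻¹ ≡ 46 (mod 61), so λ ≡ 24.
  x = λ² - 39 - 43 = 576 - 82 ≡ 6; y = λ·(39 - 6) - 29 ≡ 31. → (6, 31)
4P: (6, 31) + (43, 3). λ = (3 - 31)/(43 - 6) ≡ 33/37 mod 61. 37⁻¹ ≡ 33 (mod 61), so λ ≡ 52.
  x = λ² - 6 - 43 = 2704 - 49 ≡ 32; y = λ·(6 - 32) - 31 ≡ 20. → (32, 20)
5P: (32, 20) + (43, 3). λ = (3 - 20)/(43 - 32) ≡ 44/11 mod 61. 11⁻¹ ≡ 50 (mod 61) since 11·50 = 550 ≡ 1, so λ ≡ 4.
  x = λ² - 32 - 43 = 16 - 75 ≡ 2; y = λ·(32 - 2) - 20 ≡ 39. → (2, 39)
6P: (2, 39) + (43, 3). λ = (3 - 39)/(43 - 2) ≡ 25/41 mod 61. 41⁻¹ ≡ 3 (mod 61) since 41·3 = 123 ≡ 1, so λ ≡ 14.
  x = λ² - 2 - 43 = 196 - 45 ≡ 29; y = λ·(2 - 29) - 39 ≡ 10. → (29, 10)
7P: (29, 10) + (43, 3). λ = (3 - 10)/(43 - 29) ≡ 54/14 mod 61. 14⁻¹ ≡ 48 (mod 61), so λ ≡ 30.
  x = λ² - 29 - 43 = 900 - 72 ≡ 35; y = λ·(29 - 35) - 10 ≡ 54. → (35, 54)
8P: (35, 54) + (43, 3). λ = (3 - 54)/(43 - 35) ≡ 10/8 mod 61. 8⁻¹ ≡ 23 (mod 61), so λ ≡ 47.
  x = λ² - 35 - 43 = 2209 - 78 ≡ 57; y = λ·(35 - 57) - 54 ≡ 10. → (57, 10)
9P: (57, 10) + (43, 3). λ = (3 - 10)/(43 - 57) ≡ 54/47 mod 61. 47⁻¹ ≡ 13 (mod 61) since 47·13 = 611 ≡ 1, so λ ≡ 31.
  x = λ² - 57 - 43 = 961 - 100 ≡ 7; y = λ·(57 - 7) - 10 ≡ 15. → (7, 15)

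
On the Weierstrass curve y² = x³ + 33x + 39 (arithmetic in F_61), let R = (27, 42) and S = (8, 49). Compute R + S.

(27, 42) + (8, 49). λ = (49 - 42)/(8 - 27) ≡ 7/42 mod 61. 42⁻¹ ≡ 16 (mod 61) since 42·16 = 672 ≡ 1, so λ ≡ 51.
  x = λ² - 27 - 8 = 2601 - 35 ≡ 4; y = λ·(27 - 4) - 42 ≡ 33. → (4, 33)

(4, 33)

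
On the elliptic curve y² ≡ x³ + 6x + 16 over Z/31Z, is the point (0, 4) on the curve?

yes

y² = 4² ≡ 16; x³ + 6x + 16 = 16 ≡ 16 (mod 31). 16 = 16.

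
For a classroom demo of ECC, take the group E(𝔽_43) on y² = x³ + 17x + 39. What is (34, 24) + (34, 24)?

(13, 36)

tangent at (34, 24): λ = (3·34² + 17)/(2·24) ≡ 2/5. 5⁻¹ ≡ 26 (mod 43) since 5·26 = 130 ≡ 1, so λ ≡ 2·26 ≡ 9.
  x = λ² - 34 - 34 = 81 - 68 ≡ 13; y = λ·(34 - 13) - 24 ≡ 36. → (13, 36)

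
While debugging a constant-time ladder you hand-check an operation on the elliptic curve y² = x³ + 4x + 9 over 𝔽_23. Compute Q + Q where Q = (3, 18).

(2, 18)

tangent at (3, 18): λ = (3·3² + 4)/(2·18) ≡ 8/13. 13⁻¹ ≡ 16 (mod 23) since 13·16 = 208 ≡ 1, so λ ≡ 8·16 ≡ 13.
  x = λ² - 3 - 3 = 169 - 6 ≡ 2; y = λ·(3 - 2) - 18 ≡ 18. → (2, 18)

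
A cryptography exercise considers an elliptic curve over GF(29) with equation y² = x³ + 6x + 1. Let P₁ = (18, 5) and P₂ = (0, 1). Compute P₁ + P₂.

(20, 1)

(18, 5) + (0, 1). λ = (1 - 5)/(0 - 18) ≡ 25/11 mod 29. 11⁻¹ ≡ 8 (mod 29), so λ ≡ 26.
  x = λ² - 18 - 0 = 676 - 18 ≡ 20; y = λ·(18 - 20) - 5 ≡ 1. → (20, 1)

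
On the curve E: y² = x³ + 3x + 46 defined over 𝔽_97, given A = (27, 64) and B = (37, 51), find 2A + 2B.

(81, 49)

First 2A:
Repeated addition: build up to 2A.
2A: tangent at (27, 64): λ = (3·27² + 3)/(2·64) ≡ 56/31. 31⁻¹ ≡ 72 (mod 97) since 31·72 = 2232 ≡ 1, so λ ≡ 56·72 ≡ 55.
  x = λ² - 27 - 27 = 3025 - 54 ≡ 61; y = λ·(27 - 61) - 64 ≡ 6. → (61, 6)
2A = (61, 6).
Next 2B:
Repeated addition: build up to 2B.
2B: tangent at (37, 51): λ = (3·37² + 3)/(2·51) ≡ 36/5. 5⁻¹ ≡ 39 (mod 97) since 5·39 = 195 ≡ 1, so λ ≡ 36·39 ≡ 46.
  x = λ² - 37 - 37 = 2116 - 74 ≡ 5; y = λ·(37 - 5) - 51 ≡ 63. → (5, 63)
2B = (5, 63).
Finally 2A + 2B:
(61, 6) + (5, 63). λ = (63 - 6)/(5 - 61) ≡ 57/41 mod 97. 41⁻¹ ≡ 71 (mod 97) since 41·71 = 2911 ≡ 1, so λ ≡ 70.
  x = λ² - 61 - 5 = 4900 - 66 ≡ 81; y = λ·(61 - 81) - 6 ≡ 49. → (81, 49)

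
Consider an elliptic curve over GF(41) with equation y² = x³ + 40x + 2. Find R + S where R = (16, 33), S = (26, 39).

(16, 33) + (26, 39). λ = (39 - 33)/(26 - 16) ≡ 6/10 mod 41. 10⁻¹ ≡ 37 (mod 41), so λ ≡ 17.
  x = λ² - 16 - 26 = 289 - 42 ≡ 1; y = λ·(16 - 1) - 33 ≡ 17. → (1, 17)

(1, 17)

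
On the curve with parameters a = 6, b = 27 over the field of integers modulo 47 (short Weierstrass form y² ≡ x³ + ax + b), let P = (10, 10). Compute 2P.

tangent at (10, 10): λ = (3·10² + 6)/(2·10) ≡ 24/20. 20⁻¹ ≡ 40 (mod 47) since 20·40 = 800 ≡ 1, so λ ≡ 24·40 ≡ 20.
  x = λ² - 10 - 10 = 400 - 20 ≡ 4; y = λ·(10 - 4) - 10 ≡ 16. → (4, 16)

(4, 16)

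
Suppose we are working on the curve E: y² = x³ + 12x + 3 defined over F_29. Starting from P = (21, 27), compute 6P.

Double-and-add on 6 = (110)₂. Start with P = (21, 27) for the leading 1-bit.
double: tangent at (21, 27): λ = (3·21² + 12)/(2·27) ≡ 1/25. 25⁻¹ ≡ 7 (mod 29), so λ ≡ 1·7 ≡ 7.
  x = λ² - 21 - 21 = 49 - 42 ≡ 7; y = λ·(21 - 7) - 27 ≡ 13. → (7, 13)
add P: (7, 13) + (21, 27). λ = (27 - 13)/(21 - 7) ≡ 14/14 mod 29. 14⁻¹ ≡ 27 (mod 29), so λ ≡ 1.
  x = λ² - 7 - 21 = 1 - 28 ≡ 2; y = λ·(7 - 2) - 13 ≡ 21. → (2, 21)
double: tangent at (2, 21): λ = (3·2² + 12)/(2·21) ≡ 24/13. 13⁻¹ ≡ 9 (mod 29), so λ ≡ 24·9 ≡ 13.
  x = λ² - 2 - 2 = 169 - 4 ≡ 20; y = λ·(2 - 20) - 21 ≡ 6. → (20, 6)

(20, 6)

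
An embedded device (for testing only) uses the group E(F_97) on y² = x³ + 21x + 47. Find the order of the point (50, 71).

9

2P: tangent at (50, 71): λ = (3·50² + 21)/(2·71) ≡ 52/45. 45⁻¹ ≡ 69 (mod 97), so λ ≡ 52·69 ≡ 96.
  x = λ² - 50 - 50 = 9216 - 100 ≡ 95; y = λ·(50 - 95) - 71 ≡ 71. → (95, 71)
3P: (95, 71) + (50, 71). λ = (71 - 71)/(50 - 95) ≡ 0/52 mod 97. 52⁻¹ ≡ 28 (mod 97), so λ ≡ 0.
  x = λ² - 95 - 50 = 0 - 145 ≡ 49; y = λ·(95 - 49) - 71 ≡ 26. → (49, 26)
4P: (49, 26) + (50, 71). λ = (71 - 26)/(50 - 49) ≡ 45/1 mod 97. 1⁻¹ ≡ 1 (mod 97), so λ ≡ 45.
  x = λ² - 49 - 50 = 2025 - 99 ≡ 83; y = λ·(49 - 83) - 26 ≡ 93. → (83, 93)
5P: (83, 93) + (50, 71). λ = (71 - 93)/(50 - 83) ≡ 75/64 mod 97. 64⁻¹ ≡ 47 (mod 97), so λ ≡ 33.
  x = λ² - 83 - 50 = 1089 - 133 ≡ 83; y = λ·(83 - 83) - 93 ≡ 4. → (83, 4)
6P: (83, 4) + (50, 71). λ = (71 - 4)/(50 - 83) ≡ 67/64 mod 97. 64⁻¹ ≡ 47 (mod 97), so λ ≡ 45.
  x = λ² - 83 - 50 = 2025 - 133 ≡ 49; y = λ·(83 - 49) - 4 ≡ 71. → (49, 71)
7P: (49, 71) + (50, 71). λ = (71 - 71)/(50 - 49) ≡ 0/1 mod 97. 1⁻¹ ≡ 1 (mod 97), so λ ≡ 0.
  x = λ² - 49 - 50 = 0 - 99 ≡ 95; y = λ·(49 - 95) - 71 ≡ 26. → (95, 26)
8P: (95, 26) + (50, 71). λ = (71 - 26)/(50 - 95) ≡ 45/52 mod 97. 52⁻¹ ≡ 28 (mod 97), so λ ≡ 96.
  x = λ² - 95 - 50 = 9216 - 145 ≡ 50; y = λ·(95 - 50) - 26 ≡ 26. → (50, 26)
9P: (50, 26) + (50, 71): same x and y₁ ≡ -y₂, so the sum is the point at infinity.
9P = the point at infinity, so the order is 9.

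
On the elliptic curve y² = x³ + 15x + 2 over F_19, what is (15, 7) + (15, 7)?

tangent at (15, 7): λ = (3·15² + 15)/(2·7) ≡ 6/14. 14⁻¹ ≡ 15 (mod 19) since 14·15 = 210 ≡ 1, so λ ≡ 6·15 ≡ 14.
  x = λ² - 15 - 15 = 196 - 30 ≡ 14; y = λ·(15 - 14) - 7 ≡ 7. → (14, 7)

(14, 7)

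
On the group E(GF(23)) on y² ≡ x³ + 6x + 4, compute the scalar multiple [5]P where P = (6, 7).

O

Double-and-add on 5 = (101)₂. Start with P = (6, 7) for the leading 1-bit.
double: tangent at (6, 7): λ = (3·6² + 6)/(2·7) ≡ 22/14. 14⁻¹ ≡ 5 (mod 23), so λ ≡ 22·5 ≡ 18.
  x = λ² - 6 - 6 = 324 - 12 ≡ 13; y = λ·(6 - 13) - 7 ≡ 5. → (13, 5)
double: tangent at (13, 5): λ = (3·13² + 6)/(2·5) ≡ 7/10. 10⁻¹ ≡ 7 (mod 23) since 10·7 = 70 ≡ 1, so λ ≡ 7·7 ≡ 3.
  x = λ² - 13 - 13 = 9 - 26 ≡ 6; y = λ·(13 - 6) - 5 ≡ 16. → (6, 16)
add P: (6, 16) + (6, 7): same x and y₁ ≡ -y₂, so the sum is O.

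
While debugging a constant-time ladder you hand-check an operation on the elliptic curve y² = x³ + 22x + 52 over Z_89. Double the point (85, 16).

tangent at (85, 16): λ = (3·85² + 22)/(2·16) ≡ 70/32. 32⁻¹ ≡ 64 (mod 89) since 32·64 = 2048 ≡ 1, so λ ≡ 70·64 ≡ 30.
  x = λ² - 85 - 85 = 900 - 170 ≡ 18; y = λ·(85 - 18) - 16 ≡ 36. → (18, 36)

(18, 36)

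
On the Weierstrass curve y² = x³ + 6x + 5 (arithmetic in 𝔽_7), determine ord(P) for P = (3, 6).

7

2P: tangent at (3, 6): λ = (3·3² + 6)/(2·6) ≡ 5/5. 5⁻¹ ≡ 3 (mod 7) since 5·3 = 15 ≡ 1, so λ ≡ 5·3 ≡ 1.
  x = λ² - 3 - 3 = 1 - 6 ≡ 2; y = λ·(3 - 2) - 6 ≡ 2. → (2, 2)
3P: (2, 2) + (3, 6). λ = (6 - 2)/(3 - 2) ≡ 4/1 mod 7. 1⁻¹ ≡ 1 (mod 7), so λ ≡ 4.
  x = λ² - 2 - 3 = 16 - 5 ≡ 4; y = λ·(2 - 4) - 2 ≡ 4. → (4, 4)
4P: (4, 4) + (3, 6). λ = (6 - 4)/(3 - 4) ≡ 2/6 mod 7. 6⁻¹ ≡ 6 (mod 7), so λ ≡ 5.
  x = λ² - 4 - 3 = 25 - 7 ≡ 4; y = λ·(4 - 4) - 4 ≡ 3. → (4, 3)
5P: (4, 3) + (3, 6). λ = (6 - 3)/(3 - 4) ≡ 3/6 mod 7. 6⁻¹ ≡ 6 (mod 7), so λ ≡ 4.
  x = λ² - 4 - 3 = 16 - 7 ≡ 2; y = λ·(4 - 2) - 3 ≡ 5. → (2, 5)
6P: (2, 5) + (3, 6). λ = (6 - 5)/(3 - 2) ≡ 1/1 mod 7. 1⁻¹ ≡ 1 (mod 7) since 1·1 = 1 ≡ 1, so λ ≡ 1.
  x = λ² - 2 - 3 = 1 - 5 ≡ 3; y = λ·(2 - 3) - 5 ≡ 1. → (3, 1)
7P: (3, 1) + (3, 6): same x and y₁ ≡ -y₂, so the sum is the point at infinity.
7P = the point at infinity, so the order is 7.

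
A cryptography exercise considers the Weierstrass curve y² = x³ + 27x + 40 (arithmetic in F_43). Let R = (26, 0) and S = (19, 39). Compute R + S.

(15, 37)

(26, 0) + (19, 39). λ = (39 - 0)/(19 - 26) ≡ 39/36 mod 43. 36⁻¹ ≡ 6 (mod 43), so λ ≡ 19.
  x = λ² - 26 - 19 = 361 - 45 ≡ 15; y = λ·(26 - 15) - 0 ≡ 37. → (15, 37)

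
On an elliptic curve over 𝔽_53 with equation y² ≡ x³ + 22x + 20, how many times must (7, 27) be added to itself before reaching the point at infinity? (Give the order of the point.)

2P: tangent at (7, 27): λ = (3·7² + 22)/(2·27) ≡ 10/1. 1⁻¹ ≡ 1 (mod 53), so λ ≡ 10·1 ≡ 10.
  x = λ² - 7 - 7 = 100 - 14 ≡ 33; y = λ·(7 - 33) - 27 ≡ 31. → (33, 31)
3P: (33, 31) + (7, 27). λ = (27 - 31)/(7 - 33) ≡ 49/27 mod 53. 27⁻¹ ≡ 2 (mod 53), so λ ≡ 45.
  x = λ² - 33 - 7 = 2025 - 40 ≡ 24; y = λ·(33 - 24) - 31 ≡ 3. → (24, 3)
4P: (24, 3) + (7, 27). λ = (27 - 3)/(7 - 24) ≡ 24/36 mod 53. 36⁻¹ ≡ 28 (mod 53) since 36·28 = 1008 ≡ 1, so λ ≡ 36.
  x = λ² - 24 - 7 = 1296 - 31 ≡ 46; y = λ·(24 - 46) - 3 ≡ 0. → (46, 0)
5P: (46, 0) + (7, 27). λ = (27 - 0)/(7 - 46) ≡ 27/14 mod 53. 14⁻¹ ≡ 19 (mod 53) since 14·19 = 266 ≡ 1, so λ ≡ 36.
  x = λ² - 46 - 7 = 1296 - 53 ≡ 24; y = λ·(46 - 24) - 0 ≡ 50. → (24, 50)
6P: (24, 50) + (7, 27). λ = (27 - 50)/(7 - 24) ≡ 30/36 mod 53. 36⁻¹ ≡ 28 (mod 53) since 36·28 = 1008 ≡ 1, so λ ≡ 45.
  x = λ² - 24 - 7 = 2025 - 31 ≡ 33; y = λ·(24 - 33) - 50 ≡ 22. → (33, 22)
7P: (33, 22) + (7, 27). λ = (27 - 22)/(7 - 33) ≡ 5/27 mod 53. 27⁻¹ ≡ 2 (mod 53), so λ ≡ 10.
  x = λ² - 33 - 7 = 100 - 40 ≡ 7; y = λ·(33 - 7) - 22 ≡ 26. → (7, 26)
8P: (7, 26) + (7, 27): same x and y₁ ≡ -y₂, so the sum is the point at infinity.
8P = the point at infinity, so the order is 8.

8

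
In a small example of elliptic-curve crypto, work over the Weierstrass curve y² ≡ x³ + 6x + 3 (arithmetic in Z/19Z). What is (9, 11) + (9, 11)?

tangent at (9, 11): λ = (3·9² + 6)/(2·11) ≡ 2/3. 3⁻¹ ≡ 13 (mod 19), so λ ≡ 2·13 ≡ 7.
  x = λ² - 9 - 9 = 49 - 18 ≡ 12; y = λ·(9 - 12) - 11 ≡ 6. → (12, 6)

(12, 6)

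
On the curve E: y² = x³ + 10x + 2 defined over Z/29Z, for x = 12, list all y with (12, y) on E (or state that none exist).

x³ + 10x + 2 = 1850 ≡ 23 (mod 29).
Square roots of 23 mod 29: 9 and 20 (since 9² = 81 ≡ 23).

9, 20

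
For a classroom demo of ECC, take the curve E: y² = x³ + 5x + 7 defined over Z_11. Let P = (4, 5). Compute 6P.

(7, 0)

Repeated addition: build up to 6P.
2P: tangent at (4, 5): λ = (3·4² + 5)/(2·5) ≡ 9/10. 10⁻¹ ≡ 10 (mod 11), so λ ≡ 9·10 ≡ 2.
  x = λ² - 4 - 4 = 4 - 8 ≡ 7; y = λ·(4 - 7) - 5 ≡ 0. → (7, 0)
3P: (7, 0) + (4, 5). λ = (5 - 0)/(4 - 7) ≡ 5/8 mod 11. 8⁻¹ ≡ 7 (mod 11), so λ ≡ 2.
  x = λ² - 7 - 4 = 4 - 11 ≡ 4; y = λ·(7 - 4) - 0 ≡ 6. → (4, 6)
4P: (4, 6) + (4, 5): same x and y₁ ≡ -y₂, so the sum is the point at infinity.
5P: the point at infinity + (4, 5) = (4, 5) (identity).
6P: tangent at (4, 5): λ = (3·4² + 5)/(2·5) ≡ 9/10. 10⁻¹ ≡ 10 (mod 11), so λ ≡ 9·10 ≡ 2.
  x = λ² - 4 - 4 = 4 - 8 ≡ 7; y = λ·(4 - 7) - 5 ≡ 0. → (7, 0)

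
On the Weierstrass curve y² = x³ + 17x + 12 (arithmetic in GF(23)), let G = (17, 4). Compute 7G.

Double-and-add on 7 = (111)₂. Start with G = (17, 4) for the leading 1-bit.
double: tangent at (17, 4): λ = (3·17² + 17)/(2·4) ≡ 10/8. 8⁻¹ ≡ 3 (mod 23) since 8·3 = 24 ≡ 1, so λ ≡ 10·3 ≡ 7.
  x = λ² - 17 - 17 = 49 - 34 ≡ 15; y = λ·(17 - 15) - 4 ≡ 10. → (15, 10)
add G: (15, 10) + (17, 4). λ = (4 - 10)/(17 - 15) ≡ 17/2 mod 23. 2⁻¹ ≡ 12 (mod 23), so λ ≡ 20.
  x = λ² - 15 - 17 = 400 - 32 ≡ 0; y = λ·(15 - 0) - 10 ≡ 14. → (0, 14)
double: tangent at (0, 14): λ = (3·0² + 17)/(2·14) ≡ 17/5. 5⁻¹ ≡ 14 (mod 23), so λ ≡ 17·14 ≡ 8.
  x = λ² - 0 - 0 = 64 - 0 ≡ 18; y = λ·(0 - 18) - 14 ≡ 3. → (18, 3)
add G: (18, 3) + (17, 4). λ = (4 - 3)/(17 - 18) ≡ 1/22 mod 23. 22⁻¹ ≡ 22 (mod 23) since 22·22 = 484 ≡ 1, so λ ≡ 22.
  x = λ² - 18 - 17 = 484 - 35 ≡ 12; y = λ·(18 - 12) - 3 ≡ 14. → (12, 14)

(12, 14)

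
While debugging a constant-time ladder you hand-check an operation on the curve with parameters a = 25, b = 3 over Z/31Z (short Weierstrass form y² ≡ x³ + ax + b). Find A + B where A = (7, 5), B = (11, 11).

(7, 5) + (11, 11). λ = (11 - 5)/(11 - 7) ≡ 6/4 mod 31. 4⁻¹ ≡ 8 (mod 31), so λ ≡ 17.
  x = λ² - 7 - 11 = 289 - 18 ≡ 23; y = λ·(7 - 23) - 5 ≡ 2. → (23, 2)

(23, 2)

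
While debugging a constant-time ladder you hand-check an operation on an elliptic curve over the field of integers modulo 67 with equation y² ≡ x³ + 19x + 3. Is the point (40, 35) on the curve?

no

y² = 35² ≡ 19; x³ + 19x + 3 = 64763 ≡ 41 (mod 67). 19 ≠ 41.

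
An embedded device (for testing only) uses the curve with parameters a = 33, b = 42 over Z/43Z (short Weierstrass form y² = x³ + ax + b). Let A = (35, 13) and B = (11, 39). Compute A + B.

(35, 13) + (11, 39). λ = (39 - 13)/(11 - 35) ≡ 26/19 mod 43. 19⁻¹ ≡ 34 (mod 43) since 19·34 = 646 ≡ 1, so λ ≡ 24.
  x = λ² - 35 - 11 = 576 - 46 ≡ 14; y = λ·(35 - 14) - 13 ≡ 18. → (14, 18)

(14, 18)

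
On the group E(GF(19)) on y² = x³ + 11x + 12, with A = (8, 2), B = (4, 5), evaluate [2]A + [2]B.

First 2A:
Repeated addition: build up to 2A.
2A: tangent at (8, 2): λ = (3·8² + 11)/(2·2) ≡ 13/4. 4⁻¹ ≡ 5 (mod 19) since 4·5 = 20 ≡ 1, so λ ≡ 13·5 ≡ 8.
  x = λ² - 8 - 8 = 64 - 16 ≡ 10; y = λ·(8 - 10) - 2 ≡ 1. → (10, 1)
2A = (10, 1).
Next 2B:
Repeated addition: build up to 2B.
2B: tangent at (4, 5): λ = (3·4² + 11)/(2·5) ≡ 2/10. 10⁻¹ ≡ 2 (mod 19), so λ ≡ 2·2 ≡ 4.
  x = λ² - 4 - 4 = 16 - 8 ≡ 8; y = λ·(4 - 8) - 5 ≡ 17. → (8, 17)
2B = (8, 17).
Finally 2A + 2B:
(10, 1) + (8, 17). λ = (17 - 1)/(8 - 10) ≡ 16/17 mod 19. 17⁻¹ ≡ 9 (mod 19), so λ ≡ 11.
  x = λ² - 10 - 8 = 121 - 18 ≡ 8; y = λ·(10 - 8) - 1 ≡ 2. → (8, 2)

(8, 2)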